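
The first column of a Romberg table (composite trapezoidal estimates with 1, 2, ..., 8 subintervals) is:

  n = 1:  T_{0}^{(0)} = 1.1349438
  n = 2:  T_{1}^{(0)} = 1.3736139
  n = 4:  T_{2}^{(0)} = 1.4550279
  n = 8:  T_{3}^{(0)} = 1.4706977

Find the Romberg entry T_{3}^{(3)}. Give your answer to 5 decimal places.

Richardson extrapolation on the trapezoidal column (denominator 4−1=3):
T_{1}^{(1)} = 1.3736139 + (1.3736139 − 1.1349438)/3 = 1.4531706
T_{2}^{(1)} = 1.4550279 + (1.4550279 − 1.3736139)/3 = 1.4821659
T_{3}^{(1)} = (4·1.4706977 − 1.4550279) / 3 = 1.4759210
T_{2}^{(2)} = 1.4821659 + (1.4821659 − 1.4531706)/15 = 1.4840989
T_{3}^{(2)} = 1.4759210 + (1.4759210 − 1.4821659)/15 = 1.4755047
T_{3}^{(3)} = 1.4755047 + (1.4755047 − 1.4840989)/63 = 1.4753683

1.47537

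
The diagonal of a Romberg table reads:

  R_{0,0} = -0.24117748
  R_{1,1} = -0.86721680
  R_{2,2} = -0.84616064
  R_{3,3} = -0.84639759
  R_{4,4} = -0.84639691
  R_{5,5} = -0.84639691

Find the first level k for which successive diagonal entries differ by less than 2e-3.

k = 3

|R_{1,1} − R_{0,0}| = 0.62603932 ≥ 2e-3
|R_{2,2} − R_{1,1}| = 0.02105616 ≥ 2e-3
|R_{3,3} − R_{2,2}| = 0.00023695 < 2e-3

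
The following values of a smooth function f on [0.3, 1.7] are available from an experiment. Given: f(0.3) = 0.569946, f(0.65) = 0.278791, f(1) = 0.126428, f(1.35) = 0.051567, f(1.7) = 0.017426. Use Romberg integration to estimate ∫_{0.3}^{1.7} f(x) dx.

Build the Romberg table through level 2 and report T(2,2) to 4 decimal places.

0.2520

T(0,0) (trapezoid, 1 panel, h=1.4000): 0.411160
T(1,0) (trapezoid, 2 panels, h=0.7000): 0.294080
T(2,0) (trapezoid, 4 panels, h=0.3500): 0.262665
T(1,1) = 0.294080 + (0.294080 − 0.411160)/3 = 0.255053
T(2,1) = 0.262665 + (0.262665 − 0.294080)/3 = 0.252193
T(2,2) = 0.252193 + (0.252193 − 0.255053)/15 = 0.252002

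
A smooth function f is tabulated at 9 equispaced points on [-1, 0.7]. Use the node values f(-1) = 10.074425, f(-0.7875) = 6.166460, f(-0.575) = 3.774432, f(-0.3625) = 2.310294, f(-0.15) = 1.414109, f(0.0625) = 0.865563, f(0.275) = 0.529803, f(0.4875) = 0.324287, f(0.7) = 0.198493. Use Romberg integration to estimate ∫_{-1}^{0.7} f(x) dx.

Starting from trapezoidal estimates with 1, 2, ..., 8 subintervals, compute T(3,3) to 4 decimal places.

T(0,0) (trapezoid, 1 panel, h=1.7000): 8.731980
T(1,0) (trapezoid, 2 panels, h=0.8500): 5.567983
T(2,0) (trapezoid, 4 panels, h=0.4250): 4.613291
T(3,0) (trapezoid, 8 panels, h=0.2125): 4.360799
T(1,1) = 5.567983 + (5.567983 − 8.731980)/3 = 4.513317
T(2,1) = 4.613291 + (4.613291 − 5.567983)/3 = 4.295060
T(3,1) = 4.360799 + (4.360799 − 4.613291)/3 = 4.276635
T(2,2) = 4.295060 + (4.295060 − 4.513317)/15 = 4.280510
T(3,2) = 4.276635 + (4.276635 − 4.295060)/15 = 4.275407
T(3,3) = 4.275407 + (4.275407 − 4.280510)/63 = 4.275326

4.2753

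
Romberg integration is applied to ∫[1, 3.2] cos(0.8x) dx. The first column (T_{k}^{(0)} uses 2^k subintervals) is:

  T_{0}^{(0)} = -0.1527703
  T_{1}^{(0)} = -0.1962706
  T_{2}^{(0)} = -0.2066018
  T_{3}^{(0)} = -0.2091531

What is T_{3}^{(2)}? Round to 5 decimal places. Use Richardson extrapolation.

Richardson extrapolation on the trapezoidal column (denominator 4−1=3):
T_{2}^{(1)} = (4·(-0.2066018) − (-0.1962706)) / 3 = -0.2100455
T_{3}^{(1)} = -0.2091531 + (-0.2091531 − (-0.2066018))/3 = -0.2100035
T_{3}^{(2)} = (16·(-0.2100035) − (-0.2100455)) / 15 = -0.2100007

-0.21000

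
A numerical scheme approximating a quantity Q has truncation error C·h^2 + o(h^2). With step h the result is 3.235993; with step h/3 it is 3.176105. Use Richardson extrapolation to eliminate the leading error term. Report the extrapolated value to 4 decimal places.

3.1686

Extrapolated value = (9·A(h/3) − A(h)) / (9 − 1)
= (9·3.176105 − 3.235993) / 8
= 25.348952 / 8 = 3.168619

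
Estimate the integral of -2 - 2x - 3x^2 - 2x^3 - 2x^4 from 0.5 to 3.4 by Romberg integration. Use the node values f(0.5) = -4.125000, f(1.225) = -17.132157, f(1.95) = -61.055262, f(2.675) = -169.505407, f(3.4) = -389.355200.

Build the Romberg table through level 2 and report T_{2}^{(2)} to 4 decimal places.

T_{0}^{(0)} (trapezoid, 1 panel, h=2.9000): -570.546290
T_{1}^{(0)} (trapezoid, 2 panels, h=1.4500): -373.803275
T_{2}^{(0)} (trapezoid, 4 panels, h=0.7250): -322.213871
T_{1}^{(1)} = -373.803275 + (-373.803275 − (-570.546290))/3 = -308.222270
T_{2}^{(1)} = -322.213871 + (-322.213871 − (-373.803275))/3 = -305.017403
T_{2}^{(2)} = -305.017403 + (-305.017403 − (-308.222270))/15 = -304.803745

-304.8037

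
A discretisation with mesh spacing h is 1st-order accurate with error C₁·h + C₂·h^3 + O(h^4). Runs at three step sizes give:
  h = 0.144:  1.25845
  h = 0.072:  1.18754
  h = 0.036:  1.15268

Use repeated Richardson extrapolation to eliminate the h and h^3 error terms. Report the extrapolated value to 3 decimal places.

1.118

First eliminate the h term (factor 2^1 = 2):
  B₁ = (2·1.18754 − 1.25845)/1 = 1.11663
  B₂ = (2·1.15268 − 1.18754)/1 = 1.11782
Then eliminate the h^3 term (factor 2^3 = 8):
  (8·1.11782 − 1.11663)/7 = 1.11799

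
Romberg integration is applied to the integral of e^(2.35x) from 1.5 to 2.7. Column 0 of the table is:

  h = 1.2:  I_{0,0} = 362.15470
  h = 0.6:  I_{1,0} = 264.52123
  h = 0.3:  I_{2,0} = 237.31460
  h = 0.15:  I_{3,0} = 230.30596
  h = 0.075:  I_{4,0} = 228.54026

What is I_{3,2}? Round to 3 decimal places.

227.951

Richardson extrapolation on the trapezoidal column (denominator 4−1=3):
I_{2,1} = (4·237.31460 − 264.52123) / 3 = 228.24572
I_{3,1} = (4·230.30596 − 237.31460) / 3 = 227.96975
I_{3,2} = 227.96975 + (227.96975 − 228.24572)/15 = 227.95135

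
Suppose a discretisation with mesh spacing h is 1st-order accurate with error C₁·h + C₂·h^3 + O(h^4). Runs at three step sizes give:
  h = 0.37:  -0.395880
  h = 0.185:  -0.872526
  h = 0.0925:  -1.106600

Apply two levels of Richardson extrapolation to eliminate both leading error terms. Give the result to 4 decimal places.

-1.3395

First eliminate the h term (factor 2^1 = 2):
  B₁ = (2·(-0.872526) − (-0.395880))/1 = -1.349172
  B₂ = (2·(-1.106600) − (-0.872526))/1 = -1.340674
Then eliminate the h^3 term (factor 2^3 = 8):
  (8·(-1.340674) − (-1.349172))/7 = -1.339460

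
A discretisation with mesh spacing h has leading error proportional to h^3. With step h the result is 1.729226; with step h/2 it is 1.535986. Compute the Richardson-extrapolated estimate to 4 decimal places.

The leading error scales as h^3; refining by a factor of 2 reduces it by 2^3 = 8.
Extrapolated value = (8·A(h/2) − A(h)) / (8 − 1)
= (8·1.535986 − 1.729226) / 7
= 10.558662 / 7 = 1.508380

1.5084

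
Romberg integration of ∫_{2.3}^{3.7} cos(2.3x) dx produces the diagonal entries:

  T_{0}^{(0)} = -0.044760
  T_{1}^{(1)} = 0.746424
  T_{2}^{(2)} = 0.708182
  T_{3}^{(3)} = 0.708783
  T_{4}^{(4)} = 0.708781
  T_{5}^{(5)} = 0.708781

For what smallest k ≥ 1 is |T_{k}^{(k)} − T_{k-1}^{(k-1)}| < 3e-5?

|T_{1}^{(1)} − T_{0}^{(0)}| = 0.791184 ≥ 3e-5
|T_{2}^{(2)} − T_{1}^{(1)}| = 0.038242 ≥ 3e-5
|T_{3}^{(3)} − T_{2}^{(2)}| = 0.000601 ≥ 3e-5
|T_{4}^{(4)} − T_{3}^{(3)}| = 0.000002 < 3e-5

k = 4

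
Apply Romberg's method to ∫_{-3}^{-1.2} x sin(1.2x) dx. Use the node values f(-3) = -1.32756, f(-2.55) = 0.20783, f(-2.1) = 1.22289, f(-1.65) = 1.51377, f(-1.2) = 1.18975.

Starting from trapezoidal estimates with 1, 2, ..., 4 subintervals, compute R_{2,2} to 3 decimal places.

R_{0,0} (trapezoid, 1 panel, h=1.8000): -0.12403
R_{1,0} (trapezoid, 2 panels, h=0.9000): 1.03859
R_{2,0} (trapezoid, 4 panels, h=0.4500): 1.29401
R_{1,1} = 1.03859 + (1.03859 − (-0.12403))/3 = 1.42613
R_{2,1} = 1.29401 + (1.29401 − 1.03859)/3 = 1.37915
R_{2,2} = 1.37915 + (1.37915 − 1.42613)/15 = 1.37602

1.376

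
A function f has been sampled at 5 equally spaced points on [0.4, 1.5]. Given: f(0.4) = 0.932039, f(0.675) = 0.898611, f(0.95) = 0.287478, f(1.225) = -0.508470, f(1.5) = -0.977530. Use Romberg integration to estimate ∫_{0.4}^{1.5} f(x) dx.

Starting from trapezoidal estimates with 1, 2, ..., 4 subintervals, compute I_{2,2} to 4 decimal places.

I_{0,0} (trapezoid, 1 panel, h=1.1000): -0.025020
I_{1,0} (trapezoid, 2 panels, h=0.5500): 0.145603
I_{2,0} (trapezoid, 4 panels, h=0.2750): 0.180090
I_{1,1} = 0.145603 + (0.145603 − (-0.025020))/3 = 0.202477
I_{2,1} = 0.180090 + (0.180090 − 0.145603)/3 = 0.191586
I_{2,2} = 0.191586 + (0.191586 − 0.202477)/15 = 0.190860

0.1909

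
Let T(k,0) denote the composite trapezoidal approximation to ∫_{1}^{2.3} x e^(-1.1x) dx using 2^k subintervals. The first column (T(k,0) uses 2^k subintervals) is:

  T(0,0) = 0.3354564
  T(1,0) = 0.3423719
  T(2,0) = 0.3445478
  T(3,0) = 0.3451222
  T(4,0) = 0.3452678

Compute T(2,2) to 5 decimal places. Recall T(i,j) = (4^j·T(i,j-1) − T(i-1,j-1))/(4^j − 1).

0.34531

Richardson extrapolation on the trapezoidal column (denominator 4−1=3):
T(1,1) = (4·0.3423719 − 0.3354564) / 3 = 0.3446771
T(2,1) = 0.3445478 + (0.3445478 − 0.3423719)/3 = 0.3452731
T(2,2) = 0.3452731 + (0.3452731 − 0.3446771)/15 = 0.3453128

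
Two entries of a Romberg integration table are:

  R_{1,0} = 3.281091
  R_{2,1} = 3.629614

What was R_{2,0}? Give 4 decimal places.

3.5425

From R_{2,1} = (4·R_{2,0} − R_{1,0})/3, solve for R_{2,0}:
4·R_{2,0} = 3·3.629614 + 3.281091 = 14.169933
R_{2,0} = 3.542483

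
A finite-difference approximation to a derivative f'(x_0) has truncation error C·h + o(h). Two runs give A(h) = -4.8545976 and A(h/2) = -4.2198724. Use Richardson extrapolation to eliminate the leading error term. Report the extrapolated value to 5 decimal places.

-3.58515

The leading error scales as h; refining by a factor of 2 reduces it by 2^1 = 2.
Extrapolated value = (2·A(h/2) − A(h)) / (2 − 1)
= (2·(-4.2198724) − (-4.8545976)) / 1
= -3.5851472 / 1 = -3.5851472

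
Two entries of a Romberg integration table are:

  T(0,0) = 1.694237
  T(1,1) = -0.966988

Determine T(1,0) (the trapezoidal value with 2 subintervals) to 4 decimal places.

-0.3017

From T(1,1) = (4·T(1,0) − T(0,0))/3, solve for T(1,0):
4·T(1,0) = 3·(-0.966988) + 1.694237 = -1.206727
T(1,0) = -0.301682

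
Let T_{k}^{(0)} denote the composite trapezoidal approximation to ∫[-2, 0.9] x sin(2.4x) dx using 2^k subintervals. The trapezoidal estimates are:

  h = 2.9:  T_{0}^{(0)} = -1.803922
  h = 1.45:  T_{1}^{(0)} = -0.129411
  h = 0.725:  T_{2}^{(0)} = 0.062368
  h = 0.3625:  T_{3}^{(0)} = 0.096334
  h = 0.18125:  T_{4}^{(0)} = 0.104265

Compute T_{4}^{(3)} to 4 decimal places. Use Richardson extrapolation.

0.1069

T_{2}^{(1)} = (4·0.062368 − (-0.129411)) / 3 = 0.126294
T_{3}^{(1)} = (4·0.096334 − 0.062368) / 3 = 0.107656
T_{4}^{(1)} = 0.104265 + (0.104265 − 0.096334)/3 = 0.106909
T_{3}^{(2)} = 0.107656 + (0.107656 − 0.126294)/15 = 0.106413
T_{4}^{(2)} = 0.106909 + (0.106909 − 0.107656)/15 = 0.106859
T_{4}^{(3)} = (64·0.106859 − 0.106413) / 63 = 0.106866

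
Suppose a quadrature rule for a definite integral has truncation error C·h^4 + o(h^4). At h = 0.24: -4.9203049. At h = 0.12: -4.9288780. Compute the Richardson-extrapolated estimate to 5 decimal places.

The leading error scales as h^4; refining by a factor of 2 reduces it by 2^4 = 16.
Extrapolated value = (16·A(h/2) − A(h)) / (16 − 1)
= (16·(-4.9288780) − (-4.9203049)) / 15
= -73.9417431 / 15 = -4.9294495

-4.92945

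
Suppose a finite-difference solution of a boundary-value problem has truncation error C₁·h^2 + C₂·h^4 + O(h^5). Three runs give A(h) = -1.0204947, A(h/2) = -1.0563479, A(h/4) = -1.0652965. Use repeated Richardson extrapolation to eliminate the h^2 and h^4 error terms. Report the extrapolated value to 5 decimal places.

-1.06828

First eliminate the h^2 term (factor 2^2 = 4):
  B₁ = (4·(-1.0563479) − (-1.0204947))/3 = -1.0682990
  B₂ = (4·(-1.0652965) − (-1.0563479))/3 = -1.0682794
Then eliminate the h^4 term (factor 2^4 = 16):
  (16·(-1.0682794) − (-1.0682990))/15 = -1.0682781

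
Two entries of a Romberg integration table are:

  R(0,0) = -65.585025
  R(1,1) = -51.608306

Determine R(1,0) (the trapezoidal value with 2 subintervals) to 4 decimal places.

-55.1025

From R(1,1) = (4·R(1,0) − R(0,0))/3, solve for R(1,0):
4·R(1,0) = 3·(-51.608306) + (-65.585025) = -220.409943
R(1,0) = -55.102486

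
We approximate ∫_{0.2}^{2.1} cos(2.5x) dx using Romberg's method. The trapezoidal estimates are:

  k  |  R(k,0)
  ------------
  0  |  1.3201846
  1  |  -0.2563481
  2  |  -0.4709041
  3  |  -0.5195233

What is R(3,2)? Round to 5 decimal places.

Richardson extrapolation on the trapezoidal column (denominator 4−1=3):
R(2,1) = -0.4709041 + (-0.4709041 − (-0.2563481))/3 = -0.5424228
R(3,1) = (4·(-0.5195233) − (-0.4709041)) / 3 = -0.5357297
R(3,2) = (16·(-0.5357297) − (-0.5424228)) / 15 = -0.5352835

-0.53528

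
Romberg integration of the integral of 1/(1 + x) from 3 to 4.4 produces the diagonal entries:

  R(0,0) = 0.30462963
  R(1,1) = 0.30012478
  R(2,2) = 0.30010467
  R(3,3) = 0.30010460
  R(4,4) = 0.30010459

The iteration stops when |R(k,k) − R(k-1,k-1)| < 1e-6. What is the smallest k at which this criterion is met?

k = 3

|R(1,1) − R(0,0)| = 0.00450485 ≥ 1e-6
|R(2,2) − R(1,1)| = 0.00002011 ≥ 1e-6
|R(3,3) − R(2,2)| = 0.00000007 < 1e-6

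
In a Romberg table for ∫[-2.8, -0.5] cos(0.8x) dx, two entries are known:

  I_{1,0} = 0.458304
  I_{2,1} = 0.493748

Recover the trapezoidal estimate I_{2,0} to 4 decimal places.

0.4849

From I_{2,1} = (4·I_{2,0} − I_{1,0})/3, solve for I_{2,0}:
4·I_{2,0} = 3·0.493748 + 0.458304 = 1.939548
I_{2,0} = 0.484887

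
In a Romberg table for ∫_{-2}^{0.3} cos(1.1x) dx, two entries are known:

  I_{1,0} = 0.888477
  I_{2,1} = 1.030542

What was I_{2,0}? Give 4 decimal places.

From I_{2,1} = (4·I_{2,0} − I_{1,0})/3, solve for I_{2,0}:
4·I_{2,0} = 3·1.030542 + 0.888477 = 3.980103
I_{2,0} = 0.995026

0.9950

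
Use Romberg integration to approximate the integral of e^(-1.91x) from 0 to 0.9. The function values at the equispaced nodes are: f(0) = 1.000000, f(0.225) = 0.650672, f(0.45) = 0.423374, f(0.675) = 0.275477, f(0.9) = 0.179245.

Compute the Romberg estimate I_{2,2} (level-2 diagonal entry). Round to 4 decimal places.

0.4297

I_{0,0} (trapezoid, 1 panel, h=0.9000): 0.530660
I_{1,0} (trapezoid, 2 panels, h=0.4500): 0.455848
I_{2,0} (trapezoid, 4 panels, h=0.2250): 0.436308
I_{1,1} = 0.455848 + (0.455848 − 0.530660)/3 = 0.430911
I_{2,1} = 0.436308 + (0.436308 − 0.455848)/3 = 0.429795
I_{2,2} = 0.429795 + (0.429795 − 0.430911)/15 = 0.429721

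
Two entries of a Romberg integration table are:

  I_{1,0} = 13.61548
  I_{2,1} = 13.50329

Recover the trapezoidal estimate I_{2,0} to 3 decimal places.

From I_{2,1} = (4·I_{2,0} − I_{1,0})/3, solve for I_{2,0}:
4·I_{2,0} = 3·13.50329 + 13.61548 = 54.12535
I_{2,0} = 13.53134

13.531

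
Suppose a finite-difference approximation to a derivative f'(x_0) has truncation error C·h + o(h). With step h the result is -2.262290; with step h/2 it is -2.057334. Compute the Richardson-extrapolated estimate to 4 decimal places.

-1.8524

The leading error scales as h; refining by a factor of 2 reduces it by 2^1 = 2.
Extrapolated value = (2·A(h/2) − A(h)) / (2 − 1)
= (2·(-2.057334) − (-2.262290)) / 1
= -1.852378 / 1 = -1.852378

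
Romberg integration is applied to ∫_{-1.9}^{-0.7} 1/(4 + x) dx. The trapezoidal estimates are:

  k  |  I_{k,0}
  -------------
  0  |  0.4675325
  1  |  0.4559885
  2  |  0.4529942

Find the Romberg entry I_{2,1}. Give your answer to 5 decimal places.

0.45200

Richardson extrapolation on the trapezoidal column (denominator 4−1=3):
I_{2,1} = 0.4529942 + (0.4529942 − 0.4559885)/3 = 0.4519961
(Column j=1 coincides with Simpson's rule on the same nodes.)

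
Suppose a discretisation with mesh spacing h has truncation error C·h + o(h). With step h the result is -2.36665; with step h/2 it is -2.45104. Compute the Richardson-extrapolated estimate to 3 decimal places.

-2.535

Extrapolated value = (2·A(h/2) − A(h)) / (2 − 1)
= (2·(-2.45104) − (-2.36665)) / 1
= -2.53543 / 1 = -2.53543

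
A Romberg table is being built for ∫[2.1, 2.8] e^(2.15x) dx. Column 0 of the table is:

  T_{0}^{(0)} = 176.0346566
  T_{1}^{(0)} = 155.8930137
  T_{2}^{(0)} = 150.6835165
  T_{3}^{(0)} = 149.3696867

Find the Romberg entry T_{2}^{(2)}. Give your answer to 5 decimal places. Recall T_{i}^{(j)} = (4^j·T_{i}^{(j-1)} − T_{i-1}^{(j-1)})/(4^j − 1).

T_{1}^{(1)} = 155.8930137 + (155.8930137 − 176.0346566)/3 = 149.1791327
T_{2}^{(1)} = (4·150.6835165 − 155.8930137) / 3 = 148.9470174
T_{2}^{(2)} = 148.9470174 + (148.9470174 − 149.1791327)/15 = 148.9315430

148.93154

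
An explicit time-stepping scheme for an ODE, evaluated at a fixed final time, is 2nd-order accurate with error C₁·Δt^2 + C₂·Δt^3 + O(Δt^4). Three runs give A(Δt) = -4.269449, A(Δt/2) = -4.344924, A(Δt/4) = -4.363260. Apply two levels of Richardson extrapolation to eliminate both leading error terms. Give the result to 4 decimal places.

-4.3693

First eliminate the Δt^2 term (factor 2^2 = 4):
  B₁ = (4·(-4.344924) − (-4.269449))/3 = -4.370082
  B₂ = (4·(-4.363260) − (-4.344924))/3 = -4.369372
Then eliminate the Δt^3 term (factor 2^3 = 8):
  (8·(-4.369372) − (-4.370082))/7 = -4.369271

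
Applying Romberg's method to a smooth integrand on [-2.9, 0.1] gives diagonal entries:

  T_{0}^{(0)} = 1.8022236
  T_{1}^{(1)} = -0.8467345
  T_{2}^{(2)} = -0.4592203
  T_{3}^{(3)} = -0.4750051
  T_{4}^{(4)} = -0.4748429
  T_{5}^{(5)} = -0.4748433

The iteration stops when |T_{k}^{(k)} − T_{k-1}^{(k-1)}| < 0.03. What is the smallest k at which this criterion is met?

|T_{1}^{(1)} − T_{0}^{(0)}| = 2.6489581 ≥ 0.03
|T_{2}^{(2)} − T_{1}^{(1)}| = 0.3875142 ≥ 0.03
|T_{3}^{(3)} − T_{2}^{(2)}| = 0.0157848 < 0.03

k = 3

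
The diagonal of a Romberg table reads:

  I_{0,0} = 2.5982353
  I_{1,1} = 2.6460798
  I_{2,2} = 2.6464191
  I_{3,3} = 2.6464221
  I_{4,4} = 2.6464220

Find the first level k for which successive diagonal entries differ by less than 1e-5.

k = 3

|I_{1,1} − I_{0,0}| = 0.0478445 ≥ 1e-5
|I_{2,2} − I_{1,1}| = 0.0003393 ≥ 1e-5
|I_{3,3} − I_{2,2}| = 0.0000030 < 1e-5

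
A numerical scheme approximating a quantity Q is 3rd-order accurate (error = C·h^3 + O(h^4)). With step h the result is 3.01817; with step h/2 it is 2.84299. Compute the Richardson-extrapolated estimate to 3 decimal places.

2.818

The leading error scales as h^3; refining by a factor of 2 reduces it by 2^3 = 8.
Extrapolated value = (8·A(h/2) − A(h)) / (8 − 1)
= (8·2.84299 − 3.01817) / 7
= 19.72575 / 7 = 2.81796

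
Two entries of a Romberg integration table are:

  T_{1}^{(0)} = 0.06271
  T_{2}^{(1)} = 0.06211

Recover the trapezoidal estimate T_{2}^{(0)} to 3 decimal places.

From T_{2}^{(1)} = (4·T_{2}^{(0)} − T_{1}^{(0)})/3, solve for T_{2}^{(0)}:
4·T_{2}^{(0)} = 3·0.06211 + 0.06271 = 0.24904
T_{2}^{(0)} = 0.06226

0.062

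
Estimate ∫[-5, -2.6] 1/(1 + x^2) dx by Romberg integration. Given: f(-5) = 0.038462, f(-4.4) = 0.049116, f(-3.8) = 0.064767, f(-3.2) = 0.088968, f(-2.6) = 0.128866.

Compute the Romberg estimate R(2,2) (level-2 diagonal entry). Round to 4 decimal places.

0.1698

R(0,0) (trapezoid, 1 panel, h=2.4000): 0.200794
R(1,0) (trapezoid, 2 panels, h=1.2000): 0.178117
R(2,0) (trapezoid, 4 panels, h=0.6000): 0.171909
R(1,1) = 0.178117 + (0.178117 − 0.200794)/3 = 0.170558
R(2,1) = 0.171909 + (0.171909 − 0.178117)/3 = 0.169840
R(2,2) = 0.169840 + (0.169840 − 0.170558)/15 = 0.169792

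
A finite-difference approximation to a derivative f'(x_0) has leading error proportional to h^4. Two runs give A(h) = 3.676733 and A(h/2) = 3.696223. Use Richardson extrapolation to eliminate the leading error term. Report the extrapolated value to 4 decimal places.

3.6975

The leading error scales as h^4; refining by a factor of 2 reduces it by 2^4 = 16.
Extrapolated value = (16·A(h/2) − A(h)) / (16 − 1)
= (16·3.696223 − 3.676733) / 15
= 55.462835 / 15 = 3.697522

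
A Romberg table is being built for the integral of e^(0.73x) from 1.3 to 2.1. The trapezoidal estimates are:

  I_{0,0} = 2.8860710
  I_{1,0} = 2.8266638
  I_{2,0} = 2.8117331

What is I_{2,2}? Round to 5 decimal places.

I_{1,1} = 2.8266638 + (2.8266638 − 2.8860710)/3 = 2.8068614
I_{2,1} = (4·2.8117331 − 2.8266638) / 3 = 2.8067562
I_{2,2} = 2.8067562 + (2.8067562 − 2.8068614)/15 = 2.8067492

2.80675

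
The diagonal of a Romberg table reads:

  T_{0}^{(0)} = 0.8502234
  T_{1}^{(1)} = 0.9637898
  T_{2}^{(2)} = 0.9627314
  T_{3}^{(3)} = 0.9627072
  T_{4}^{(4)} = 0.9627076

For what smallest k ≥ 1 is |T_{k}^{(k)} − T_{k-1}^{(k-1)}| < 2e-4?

k = 3

|T_{1}^{(1)} − T_{0}^{(0)}| = 0.1135664 ≥ 2e-4
|T_{2}^{(2)} − T_{1}^{(1)}| = 0.0010584 ≥ 2e-4
|T_{3}^{(3)} − T_{2}^{(2)}| = 0.0000242 < 2e-4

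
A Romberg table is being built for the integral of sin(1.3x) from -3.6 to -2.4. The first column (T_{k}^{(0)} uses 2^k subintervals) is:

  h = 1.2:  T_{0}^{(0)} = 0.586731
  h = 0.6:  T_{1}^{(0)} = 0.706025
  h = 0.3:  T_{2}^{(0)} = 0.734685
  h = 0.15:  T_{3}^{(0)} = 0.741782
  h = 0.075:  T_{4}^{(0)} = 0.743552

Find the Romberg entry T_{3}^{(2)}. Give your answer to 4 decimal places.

Richardson extrapolation on the trapezoidal column (denominator 4−1=3):
T_{2}^{(1)} = (4·0.734685 − 0.706025) / 3 = 0.744238
T_{3}^{(1)} = (4·0.741782 − 0.734685) / 3 = 0.744148
T_{3}^{(2)} = (16·0.744148 − 0.744238) / 15 = 0.744142

0.7441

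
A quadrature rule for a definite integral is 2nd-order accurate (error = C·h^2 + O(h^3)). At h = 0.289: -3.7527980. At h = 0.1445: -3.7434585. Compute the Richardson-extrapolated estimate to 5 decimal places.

-3.74035

Extrapolated value = (4·A(h/2) − A(h)) / (4 − 1)
= (4·(-3.7434585) − (-3.7527980)) / 3
= -11.2210360 / 3 = -3.7403453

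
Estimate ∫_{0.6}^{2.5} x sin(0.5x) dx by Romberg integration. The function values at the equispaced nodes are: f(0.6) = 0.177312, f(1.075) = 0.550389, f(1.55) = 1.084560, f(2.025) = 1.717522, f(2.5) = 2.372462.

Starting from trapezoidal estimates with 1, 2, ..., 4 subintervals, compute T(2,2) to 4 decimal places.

T(0,0) (trapezoid, 1 panel, h=1.9000): 2.422285
T(1,0) (trapezoid, 2 panels, h=0.9500): 2.241475
T(2,0) (trapezoid, 4 panels, h=0.4750): 2.197995
T(1,1) = 2.241475 + (2.241475 − 2.422285)/3 = 2.181205
T(2,1) = 2.197995 + (2.197995 − 2.241475)/3 = 2.183502
T(2,2) = 2.183502 + (2.183502 − 2.181205)/15 = 2.183655

2.1837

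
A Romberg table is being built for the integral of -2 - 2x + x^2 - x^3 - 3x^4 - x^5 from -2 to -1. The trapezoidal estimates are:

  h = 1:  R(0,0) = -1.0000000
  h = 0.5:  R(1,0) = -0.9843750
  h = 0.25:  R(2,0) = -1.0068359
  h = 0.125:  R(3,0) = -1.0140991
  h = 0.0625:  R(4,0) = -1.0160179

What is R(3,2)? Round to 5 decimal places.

Richardson extrapolation on the trapezoidal column (denominator 4−1=3):
R(2,1) = -1.0068359 + (-1.0068359 − (-0.9843750))/3 = -1.0143229
R(3,1) = (4·(-1.0140991) − (-1.0068359)) / 3 = -1.0165202
R(3,2) = -1.0165202 + (-1.0165202 − (-1.0143229))/15 = -1.0166667

-1.01667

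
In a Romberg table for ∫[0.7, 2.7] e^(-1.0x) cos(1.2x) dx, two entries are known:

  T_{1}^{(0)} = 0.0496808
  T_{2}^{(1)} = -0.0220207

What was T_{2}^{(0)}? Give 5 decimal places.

From T_{2}^{(1)} = (4·T_{2}^{(0)} − T_{1}^{(0)})/3, solve for T_{2}^{(0)}:
4·T_{2}^{(0)} = 3·(-0.0220207) + 0.0496808 = -0.0163813
T_{2}^{(0)} = -0.0040953

-0.00410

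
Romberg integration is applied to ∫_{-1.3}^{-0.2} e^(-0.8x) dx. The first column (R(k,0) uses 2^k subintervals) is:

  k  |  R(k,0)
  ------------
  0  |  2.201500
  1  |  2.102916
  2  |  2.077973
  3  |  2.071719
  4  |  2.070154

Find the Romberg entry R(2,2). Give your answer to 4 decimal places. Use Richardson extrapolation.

2.0696

R(1,1) = 2.102916 + (2.102916 − 2.201500)/3 = 2.070055
R(2,1) = 2.077973 + (2.077973 − 2.102916)/3 = 2.069659
R(2,2) = 2.069659 + (2.069659 − 2.070055)/15 = 2.069633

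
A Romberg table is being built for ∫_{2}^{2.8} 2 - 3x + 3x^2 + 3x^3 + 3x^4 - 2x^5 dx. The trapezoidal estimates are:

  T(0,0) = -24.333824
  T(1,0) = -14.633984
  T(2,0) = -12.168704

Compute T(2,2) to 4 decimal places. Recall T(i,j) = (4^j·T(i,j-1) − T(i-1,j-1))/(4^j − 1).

T(1,1) = (4·(-14.633984) − (-24.333824)) / 3 = -11.400704
T(2,1) = -12.168704 + (-12.168704 − (-14.633984))/3 = -11.346944
T(2,2) = (16·(-11.346944) − (-11.400704)) / 15 = -11.343360

-11.3434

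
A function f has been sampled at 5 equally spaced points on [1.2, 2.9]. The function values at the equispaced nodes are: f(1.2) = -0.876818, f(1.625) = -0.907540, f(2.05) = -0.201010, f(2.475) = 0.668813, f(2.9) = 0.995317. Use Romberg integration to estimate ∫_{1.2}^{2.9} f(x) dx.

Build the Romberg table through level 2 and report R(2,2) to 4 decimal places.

R(0,0) (trapezoid, 1 panel, h=1.7000): 0.100724
R(1,0) (trapezoid, 2 panels, h=0.8500): -0.120496
R(2,0) (trapezoid, 4 panels, h=0.4250): -0.161707
R(1,1) = -0.120496 + (-0.120496 − 0.100724)/3 = -0.194236
R(2,1) = -0.161707 + (-0.161707 − (-0.120496))/3 = -0.175444
R(2,2) = -0.175444 + (-0.175444 − (-0.194236))/15 = -0.174191

-0.1742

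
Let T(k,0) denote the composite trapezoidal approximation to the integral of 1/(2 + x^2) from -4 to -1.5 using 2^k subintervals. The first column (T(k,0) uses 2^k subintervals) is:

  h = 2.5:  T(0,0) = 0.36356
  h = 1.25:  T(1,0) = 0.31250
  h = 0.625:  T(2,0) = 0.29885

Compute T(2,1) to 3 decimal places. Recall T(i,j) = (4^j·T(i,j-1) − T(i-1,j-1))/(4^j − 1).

0.294

T(2,1) = 0.29885 + (0.29885 − 0.31250)/3 = 0.29430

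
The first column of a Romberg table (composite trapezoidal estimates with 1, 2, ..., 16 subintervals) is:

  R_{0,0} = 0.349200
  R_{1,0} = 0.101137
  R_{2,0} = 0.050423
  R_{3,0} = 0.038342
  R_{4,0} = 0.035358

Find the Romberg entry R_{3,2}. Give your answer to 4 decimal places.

Richardson extrapolation on the trapezoidal column (denominator 4−1=3):
R_{2,1} = 0.050423 + (0.050423 − 0.101137)/3 = 0.033518
R_{3,1} = 0.038342 + (0.038342 − 0.050423)/3 = 0.034315
R_{3,2} = 0.034315 + (0.034315 − 0.033518)/15 = 0.034368
(Column j=1 coincides with Simpson's rule on the same nodes.)

0.0344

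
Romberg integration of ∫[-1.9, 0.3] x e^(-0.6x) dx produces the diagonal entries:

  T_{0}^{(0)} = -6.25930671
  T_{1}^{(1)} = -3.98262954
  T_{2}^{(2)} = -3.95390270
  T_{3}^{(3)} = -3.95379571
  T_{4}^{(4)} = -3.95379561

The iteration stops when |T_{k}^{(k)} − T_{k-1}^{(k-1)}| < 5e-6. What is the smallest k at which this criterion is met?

k = 4

|T_{1}^{(1)} − T_{0}^{(0)}| = 2.27667717 ≥ 5e-6
|T_{2}^{(2)} − T_{1}^{(1)}| = 0.02872684 ≥ 5e-6
|T_{3}^{(3)} − T_{2}^{(2)}| = 0.00010699 ≥ 5e-6
|T_{4}^{(4)} − T_{3}^{(3)}| = 0.00000010 < 5e-6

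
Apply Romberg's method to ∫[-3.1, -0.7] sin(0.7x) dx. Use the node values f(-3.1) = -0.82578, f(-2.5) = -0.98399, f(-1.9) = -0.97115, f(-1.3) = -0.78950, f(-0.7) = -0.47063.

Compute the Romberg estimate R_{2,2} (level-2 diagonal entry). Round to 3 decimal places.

R_{0,0} (trapezoid, 1 panel, h=2.4000): -1.55569
R_{1,0} (trapezoid, 2 panels, h=1.2000): -1.94323
R_{2,0} (trapezoid, 4 panels, h=0.6000): -2.03571
R_{1,1} = -1.94323 + (-1.94323 − (-1.55569))/3 = -2.07241
R_{2,1} = -2.03571 + (-2.03571 − (-1.94323))/3 = -2.06654
R_{2,2} = -2.06654 + (-2.06654 − (-2.07241))/15 = -2.06615

-2.066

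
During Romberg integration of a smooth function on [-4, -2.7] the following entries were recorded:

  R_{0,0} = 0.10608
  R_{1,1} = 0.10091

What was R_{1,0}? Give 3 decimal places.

0.102

From R_{1,1} = (4·R_{1,0} − R_{0,0})/3, solve for R_{1,0}:
4·R_{1,0} = 3·0.10091 + 0.10608 = 0.40881
R_{1,0} = 0.10220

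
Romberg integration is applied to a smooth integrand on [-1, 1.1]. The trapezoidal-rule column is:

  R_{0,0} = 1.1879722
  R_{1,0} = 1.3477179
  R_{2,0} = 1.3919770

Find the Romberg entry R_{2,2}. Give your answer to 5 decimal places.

1.40711

Richardson extrapolation on the trapezoidal column (denominator 4−1=3):
R_{1,1} = (4·1.3477179 − 1.1879722) / 3 = 1.4009665
R_{2,1} = 1.3919770 + (1.3919770 − 1.3477179)/3 = 1.4067300
R_{2,2} = 1.4067300 + (1.4067300 − 1.4009665)/15 = 1.4071142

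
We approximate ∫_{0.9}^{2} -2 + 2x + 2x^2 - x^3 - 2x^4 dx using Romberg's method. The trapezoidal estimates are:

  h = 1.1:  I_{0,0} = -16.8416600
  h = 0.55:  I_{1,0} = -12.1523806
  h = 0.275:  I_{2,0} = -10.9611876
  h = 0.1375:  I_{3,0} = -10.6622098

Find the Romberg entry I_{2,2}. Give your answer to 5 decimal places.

Richardson extrapolation on the trapezoidal column (denominator 4−1=3):
I_{1,1} = (4·(-12.1523806) − (-16.8416600)) / 3 = -10.5892875
I_{2,1} = (4·(-10.9611876) − (-12.1523806)) / 3 = -10.5641233
I_{2,2} = -10.5641233 + (-10.5641233 − (-10.5892875))/15 = -10.5624457

-10.56245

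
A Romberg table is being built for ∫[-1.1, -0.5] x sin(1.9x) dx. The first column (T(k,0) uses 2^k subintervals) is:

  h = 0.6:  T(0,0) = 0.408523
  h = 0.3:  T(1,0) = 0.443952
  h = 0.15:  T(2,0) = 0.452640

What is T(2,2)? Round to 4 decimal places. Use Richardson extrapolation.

T(1,1) = (4·0.443952 − 0.408523) / 3 = 0.455762
T(2,1) = (4·0.452640 − 0.443952) / 3 = 0.455536
T(2,2) = (16·0.455536 − 0.455762) / 15 = 0.455521

0.4555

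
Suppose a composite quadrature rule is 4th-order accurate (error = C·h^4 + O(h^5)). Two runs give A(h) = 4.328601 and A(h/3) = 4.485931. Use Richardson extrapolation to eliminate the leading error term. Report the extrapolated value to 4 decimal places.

Extrapolated value = (81·A(h/3) − A(h)) / (81 − 1)
= (81·4.485931 − 4.328601) / 80
= 359.031810 / 80 = 4.487898

4.4879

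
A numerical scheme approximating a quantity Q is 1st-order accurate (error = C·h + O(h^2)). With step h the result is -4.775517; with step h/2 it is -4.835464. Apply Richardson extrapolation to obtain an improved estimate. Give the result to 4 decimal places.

The leading error scales as h; refining by a factor of 2 reduces it by 2^1 = 2.
Extrapolated value = (2·A(h/2) − A(h)) / (2 − 1)
= (2·(-4.835464) − (-4.775517)) / 1
= -4.895411 / 1 = -4.895411

-4.8954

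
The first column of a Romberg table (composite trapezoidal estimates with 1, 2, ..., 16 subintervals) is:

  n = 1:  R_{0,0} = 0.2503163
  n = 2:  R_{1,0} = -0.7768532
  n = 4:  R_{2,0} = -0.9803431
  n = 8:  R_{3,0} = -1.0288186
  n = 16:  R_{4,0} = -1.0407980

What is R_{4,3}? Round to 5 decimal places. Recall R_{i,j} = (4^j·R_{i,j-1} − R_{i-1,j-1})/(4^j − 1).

R_{2,1} = -0.9803431 + (-0.9803431 − (-0.7768532))/3 = -1.0481731
R_{3,1} = -1.0288186 + (-1.0288186 − (-0.9803431))/3 = -1.0449771
R_{4,1} = -1.0407980 + (-1.0407980 − (-1.0288186))/3 = -1.0447911
R_{3,2} = (16·(-1.0449771) − (-1.0481731)) / 15 = -1.0447640
R_{4,2} = -1.0447911 + (-1.0447911 − (-1.0449771))/15 = -1.0447787
R_{4,3} = (64·(-1.0447787) − (-1.0447640)) / 63 = -1.0447789

-1.04478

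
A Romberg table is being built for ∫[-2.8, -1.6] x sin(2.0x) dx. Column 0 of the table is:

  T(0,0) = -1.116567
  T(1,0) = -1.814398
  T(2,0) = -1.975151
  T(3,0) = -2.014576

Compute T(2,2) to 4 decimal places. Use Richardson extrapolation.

-2.0275

T(1,1) = -1.814398 + (-1.814398 − (-1.116567))/3 = -2.047008
T(2,1) = -1.975151 + (-1.975151 − (-1.814398))/3 = -2.028735
T(2,2) = (16·(-2.028735) − (-2.047008)) / 15 = -2.027517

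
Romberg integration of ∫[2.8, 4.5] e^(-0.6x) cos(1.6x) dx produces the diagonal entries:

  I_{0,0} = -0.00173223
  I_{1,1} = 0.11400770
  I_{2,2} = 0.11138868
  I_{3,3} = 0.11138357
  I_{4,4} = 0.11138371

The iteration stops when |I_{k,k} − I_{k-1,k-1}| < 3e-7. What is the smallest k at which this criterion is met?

|I_{1,1} − I_{0,0}| = 0.11573993 ≥ 3e-7
|I_{2,2} − I_{1,1}| = 0.00261902 ≥ 3e-7
|I_{3,3} − I_{2,2}| = 0.00000511 ≥ 3e-7
|I_{4,4} − I_{3,3}| = 0.00000014 < 3e-7

k = 4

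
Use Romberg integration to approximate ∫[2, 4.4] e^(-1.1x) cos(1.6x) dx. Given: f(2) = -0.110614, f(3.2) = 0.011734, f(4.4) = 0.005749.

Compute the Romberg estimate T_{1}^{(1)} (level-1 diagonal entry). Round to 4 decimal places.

T_{0}^{(0)} (trapezoid, 1 panel, h=2.4000): -0.125838
T_{1}^{(0)} (trapezoid, 2 panels, h=1.2000): -0.048838
T_{1}^{(1)} = -0.048838 + (-0.048838 − (-0.125838))/3 = -0.023171

-0.0232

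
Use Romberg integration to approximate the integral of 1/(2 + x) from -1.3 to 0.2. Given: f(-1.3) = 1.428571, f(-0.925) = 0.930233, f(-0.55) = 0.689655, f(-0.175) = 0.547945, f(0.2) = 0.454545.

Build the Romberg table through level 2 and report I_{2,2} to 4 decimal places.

I_{0,0} (trapezoid, 1 panel, h=1.5000): 1.412337
I_{1,0} (trapezoid, 2 panels, h=0.7500): 1.223410
I_{2,0} (trapezoid, 4 panels, h=0.3750): 1.166022
I_{1,1} = 1.223410 + (1.223410 − 1.412337)/3 = 1.160434
I_{2,1} = 1.166022 + (1.166022 − 1.223410)/3 = 1.146893
I_{2,2} = 1.146893 + (1.146893 − 1.160434)/15 = 1.145990

1.1460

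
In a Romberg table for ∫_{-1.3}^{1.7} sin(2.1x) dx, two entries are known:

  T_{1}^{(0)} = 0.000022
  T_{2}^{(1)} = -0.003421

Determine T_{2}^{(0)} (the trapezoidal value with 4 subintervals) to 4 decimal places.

From T_{2}^{(1)} = (4·T_{2}^{(0)} − T_{1}^{(0)})/3, solve for T_{2}^{(0)}:
4·T_{2}^{(0)} = 3·(-0.003421) + 0.000022 = -0.010241
T_{2}^{(0)} = -0.002560

-0.0026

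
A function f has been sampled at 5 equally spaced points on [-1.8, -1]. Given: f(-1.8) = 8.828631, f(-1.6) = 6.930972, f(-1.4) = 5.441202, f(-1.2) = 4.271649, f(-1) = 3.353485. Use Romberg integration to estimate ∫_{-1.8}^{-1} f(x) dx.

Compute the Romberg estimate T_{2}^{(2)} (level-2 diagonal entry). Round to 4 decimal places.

T_{0}^{(0)} (trapezoid, 1 panel, h=0.8000): 4.872846
T_{1}^{(0)} (trapezoid, 2 panels, h=0.4000): 4.612904
T_{2}^{(0)} (trapezoid, 4 panels, h=0.2000): 4.546976
T_{1}^{(1)} = 4.612904 + (4.612904 − 4.872846)/3 = 4.526257
T_{2}^{(1)} = 4.546976 + (4.546976 − 4.612904)/3 = 4.525000
T_{2}^{(2)} = 4.525000 + (4.525000 − 4.526257)/15 = 4.524916

4.5249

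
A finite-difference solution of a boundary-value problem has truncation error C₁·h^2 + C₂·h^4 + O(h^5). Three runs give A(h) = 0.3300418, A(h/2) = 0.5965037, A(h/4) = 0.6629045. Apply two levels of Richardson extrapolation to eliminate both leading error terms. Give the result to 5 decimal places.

0.68502

First eliminate the h^2 term (factor 2^2 = 4):
  B₁ = (4·0.5965037 − 0.3300418)/3 = 0.6853243
  B₂ = (4·0.6629045 − 0.5965037)/3 = 0.6850381
Then eliminate the h^4 term (factor 2^4 = 16):
  (16·0.6850381 − 0.6853243)/15 = 0.6850190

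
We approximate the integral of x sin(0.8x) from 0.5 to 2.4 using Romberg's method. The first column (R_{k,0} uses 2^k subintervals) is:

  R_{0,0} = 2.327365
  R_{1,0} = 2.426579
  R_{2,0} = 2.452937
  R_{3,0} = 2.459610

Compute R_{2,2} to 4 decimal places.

R_{1,1} = 2.426579 + (2.426579 − 2.327365)/3 = 2.459650
R_{2,1} = (4·2.452937 − 2.426579) / 3 = 2.461723
R_{2,2} = (16·2.461723 − 2.459650) / 15 = 2.461861

2.4619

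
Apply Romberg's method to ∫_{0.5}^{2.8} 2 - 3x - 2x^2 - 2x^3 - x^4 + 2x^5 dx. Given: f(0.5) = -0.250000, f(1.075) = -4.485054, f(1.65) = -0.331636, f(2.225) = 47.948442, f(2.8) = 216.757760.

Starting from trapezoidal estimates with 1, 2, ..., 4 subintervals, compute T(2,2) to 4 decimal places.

74.1725

T(0,0) (trapezoid, 1 panel, h=2.3000): 248.983924
T(1,0) (trapezoid, 2 panels, h=1.1500): 124.110581
T(2,0) (trapezoid, 4 panels, h=0.5750): 87.046738
T(1,1) = 124.110581 + (124.110581 − 248.983924)/3 = 82.486133
T(2,1) = 87.046738 + (87.046738 − 124.110581)/3 = 74.692124
T(2,2) = 74.692124 + (74.692124 − 82.486133)/15 = 74.172523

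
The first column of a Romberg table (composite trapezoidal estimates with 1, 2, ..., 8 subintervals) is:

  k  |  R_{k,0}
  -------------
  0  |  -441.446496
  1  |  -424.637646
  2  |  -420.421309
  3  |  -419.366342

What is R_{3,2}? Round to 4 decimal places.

-419.0146

Richardson extrapolation on the trapezoidal column (denominator 4−1=3):
R_{2,1} = (4·(-420.421309) − (-424.637646)) / 3 = -419.015863
R_{3,1} = (4·(-419.366342) − (-420.421309)) / 3 = -419.014686
R_{3,2} = (16·(-419.014686) − (-419.015863)) / 15 = -419.014608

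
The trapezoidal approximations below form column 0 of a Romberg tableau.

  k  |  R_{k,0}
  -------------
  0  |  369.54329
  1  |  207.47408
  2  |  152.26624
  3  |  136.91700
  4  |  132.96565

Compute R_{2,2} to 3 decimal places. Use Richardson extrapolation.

132.558

R_{1,1} = 207.47408 + (207.47408 − 369.54329)/3 = 153.45101
R_{2,1} = 152.26624 + (152.26624 − 207.47408)/3 = 133.86363
R_{2,2} = (16·133.86363 − 153.45101) / 15 = 132.55780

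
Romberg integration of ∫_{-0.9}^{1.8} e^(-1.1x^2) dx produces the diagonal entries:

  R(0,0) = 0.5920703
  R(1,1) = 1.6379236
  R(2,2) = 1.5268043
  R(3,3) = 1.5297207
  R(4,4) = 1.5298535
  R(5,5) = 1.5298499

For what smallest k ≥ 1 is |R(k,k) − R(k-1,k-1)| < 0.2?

|R(1,1) − R(0,0)| = 1.0458533 ≥ 0.2
|R(2,2) − R(1,1)| = 0.1111193 < 0.2

k = 2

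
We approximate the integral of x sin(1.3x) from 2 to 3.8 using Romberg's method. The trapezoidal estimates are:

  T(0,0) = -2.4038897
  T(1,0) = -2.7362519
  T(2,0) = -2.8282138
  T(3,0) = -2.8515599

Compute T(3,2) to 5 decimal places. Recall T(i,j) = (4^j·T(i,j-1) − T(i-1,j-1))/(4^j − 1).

-2.85937

T(2,1) = (4·(-2.8282138) − (-2.7362519)) / 3 = -2.8588678
T(3,1) = (4·(-2.8515599) − (-2.8282138)) / 3 = -2.8593419
T(3,2) = (16·(-2.8593419) − (-2.8588678)) / 15 = -2.8593735
(Column j=1 coincides with Simpson's rule on the same nodes.)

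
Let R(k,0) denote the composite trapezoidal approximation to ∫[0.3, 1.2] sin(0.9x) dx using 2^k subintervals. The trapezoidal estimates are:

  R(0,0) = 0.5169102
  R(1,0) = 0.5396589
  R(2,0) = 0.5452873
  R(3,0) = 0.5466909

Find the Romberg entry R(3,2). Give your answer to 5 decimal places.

Richardson extrapolation on the trapezoidal column (denominator 4−1=3):
R(2,1) = (4·0.5452873 − 0.5396589) / 3 = 0.5471634
R(3,1) = (4·0.5466909 − 0.5452873) / 3 = 0.5471588
R(3,2) = 0.5471588 + (0.5471588 − 0.5471634)/15 = 0.5471585

0.54716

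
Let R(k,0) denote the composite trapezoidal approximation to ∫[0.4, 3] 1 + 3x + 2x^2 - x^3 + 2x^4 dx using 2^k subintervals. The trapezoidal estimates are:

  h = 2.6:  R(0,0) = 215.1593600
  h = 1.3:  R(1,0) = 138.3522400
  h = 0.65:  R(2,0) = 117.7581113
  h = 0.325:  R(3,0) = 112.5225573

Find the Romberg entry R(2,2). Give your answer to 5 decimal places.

110.76964

R(1,1) = (4·138.3522400 − 215.1593600) / 3 = 112.7498667
R(2,1) = (4·117.7581113 − 138.3522400) / 3 = 110.8934017
R(2,2) = 110.8934017 + (110.8934017 − 112.7498667)/15 = 110.7696374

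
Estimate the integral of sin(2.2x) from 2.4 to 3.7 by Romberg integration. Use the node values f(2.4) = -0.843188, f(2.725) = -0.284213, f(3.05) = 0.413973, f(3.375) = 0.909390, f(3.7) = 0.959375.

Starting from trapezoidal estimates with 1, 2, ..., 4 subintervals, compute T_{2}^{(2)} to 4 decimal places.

0.3725

T_{0}^{(0)} (trapezoid, 1 panel, h=1.3000): 0.075522
T_{1}^{(0)} (trapezoid, 2 panels, h=0.6500): 0.306843
T_{2}^{(0)} (trapezoid, 4 panels, h=0.3250): 0.356604
T_{1}^{(1)} = 0.306843 + (0.306843 − 0.075522)/3 = 0.383950
T_{2}^{(1)} = 0.356604 + (0.356604 − 0.306843)/3 = 0.373191
T_{2}^{(2)} = 0.373191 + (0.373191 − 0.383950)/15 = 0.372474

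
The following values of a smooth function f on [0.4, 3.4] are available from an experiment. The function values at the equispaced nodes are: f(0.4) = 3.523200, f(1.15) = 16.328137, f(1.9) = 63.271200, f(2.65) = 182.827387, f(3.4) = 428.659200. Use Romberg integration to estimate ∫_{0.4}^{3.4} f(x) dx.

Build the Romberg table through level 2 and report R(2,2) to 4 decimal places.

R(0,0) (trapezoid, 1 panel, h=3.0000): 648.273600
R(1,0) (trapezoid, 2 panels, h=1.5000): 419.043600
R(2,0) (trapezoid, 4 panels, h=0.7500): 358.888443
R(1,1) = 419.043600 + (419.043600 − 648.273600)/3 = 342.633600
R(2,1) = 358.888443 + (358.888443 − 419.043600)/3 = 338.836724
R(2,2) = 338.836724 + (338.836724 − 342.633600)/15 = 338.583599

338.5836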